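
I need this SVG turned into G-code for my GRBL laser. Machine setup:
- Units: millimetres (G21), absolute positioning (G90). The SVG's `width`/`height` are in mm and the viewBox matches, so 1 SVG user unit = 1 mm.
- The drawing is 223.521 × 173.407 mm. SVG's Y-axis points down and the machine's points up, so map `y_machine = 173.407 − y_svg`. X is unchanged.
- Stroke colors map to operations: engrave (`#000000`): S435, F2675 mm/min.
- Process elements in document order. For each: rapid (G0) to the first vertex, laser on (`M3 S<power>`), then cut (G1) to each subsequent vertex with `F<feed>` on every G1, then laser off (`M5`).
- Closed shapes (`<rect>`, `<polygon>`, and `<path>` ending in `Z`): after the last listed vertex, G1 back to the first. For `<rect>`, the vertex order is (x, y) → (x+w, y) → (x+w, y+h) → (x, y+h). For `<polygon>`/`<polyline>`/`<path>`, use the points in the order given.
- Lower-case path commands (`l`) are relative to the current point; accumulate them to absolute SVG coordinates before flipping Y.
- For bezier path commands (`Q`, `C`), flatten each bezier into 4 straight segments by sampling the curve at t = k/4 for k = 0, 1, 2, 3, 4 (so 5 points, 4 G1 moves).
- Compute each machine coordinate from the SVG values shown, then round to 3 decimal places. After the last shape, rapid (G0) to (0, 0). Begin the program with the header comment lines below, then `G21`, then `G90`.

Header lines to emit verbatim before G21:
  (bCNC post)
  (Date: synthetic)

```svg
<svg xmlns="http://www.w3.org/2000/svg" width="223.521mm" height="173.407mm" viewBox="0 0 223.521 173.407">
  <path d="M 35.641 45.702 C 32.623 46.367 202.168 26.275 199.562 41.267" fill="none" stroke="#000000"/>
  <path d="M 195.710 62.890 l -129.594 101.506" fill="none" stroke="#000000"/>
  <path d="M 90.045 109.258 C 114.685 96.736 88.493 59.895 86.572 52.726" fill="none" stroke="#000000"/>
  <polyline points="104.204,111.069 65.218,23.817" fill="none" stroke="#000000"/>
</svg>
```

1 u = 1 mm; y_m = 173.407 − y.

[1] `<path>` cubic bezier, #000000→engrave S435 F2675: (35.641,127.705) → (60.347,130.226) → (117.447,135.295) → (174.624,137.678) → (199.562,132.140)

[2] `<path>` line segment, #000000→engrave S435 F2675: (195.710,110.517) → (66.116,9.011)

[3] `<path>` cubic bezier, #000000→engrave S435 F2675: (90.045,64.149) → (100.167,77.257) → (98.269,94.422) → (91.390,110.584) → (86.572,120.681)

[4] `<polyline>` line segment, #000000→engrave S435 F2675: (104.204,62.338) → (65.218,149.590)

(bCNC post)
(Date: synthetic)
G21
G90
G0 X35.641 Y127.705
M3 S435
G1 X60.347 Y130.226 F2675
G1 X117.447 Y135.295 F2675
G1 X174.624 Y137.678 F2675
G1 X199.562 Y132.140 F2675
M5
G0 X195.710 Y110.517
M3 S435
G1 X66.116 Y9.011 F2675
M5
G0 X90.045 Y64.149
M3 S435
G1 X100.167 Y77.257 F2675
G1 X98.269 Y94.422 F2675
G1 X91.390 Y110.584 F2675
G1 X86.572 Y120.681 F2675
M5
G0 X104.204 Y62.338
M3 S435
G1 X65.218 Y149.590 F2675
M5
G0 X0.000 Y0.000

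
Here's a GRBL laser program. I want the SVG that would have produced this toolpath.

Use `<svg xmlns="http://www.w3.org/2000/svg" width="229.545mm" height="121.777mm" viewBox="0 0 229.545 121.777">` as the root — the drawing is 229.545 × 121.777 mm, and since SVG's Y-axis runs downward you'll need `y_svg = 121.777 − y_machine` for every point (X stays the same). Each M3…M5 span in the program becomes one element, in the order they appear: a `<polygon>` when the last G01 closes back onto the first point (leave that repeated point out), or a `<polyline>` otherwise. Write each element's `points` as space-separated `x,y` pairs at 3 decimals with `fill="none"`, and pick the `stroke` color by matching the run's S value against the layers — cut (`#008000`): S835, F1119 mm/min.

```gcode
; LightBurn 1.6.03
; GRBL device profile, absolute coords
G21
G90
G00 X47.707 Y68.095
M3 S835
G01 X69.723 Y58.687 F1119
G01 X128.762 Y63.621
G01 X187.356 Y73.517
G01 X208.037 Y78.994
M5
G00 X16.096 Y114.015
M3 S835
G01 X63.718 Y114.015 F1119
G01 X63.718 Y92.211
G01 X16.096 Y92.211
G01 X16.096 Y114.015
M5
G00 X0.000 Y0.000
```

Machine Y-up, SVG Y-down with viewBox height 121.777, so y_svg = 121.777 − y_machine; X carries over. Every run uses S835, so all elements get stroke `#008000` (cut).

Run 1: The run is open, so emit a `<polyline>` with points (Y-flipped): 47.707,53.682 69.723,63.090 128.762,58.156 187.356,48.260 208.037,42.783.

Run 2: The run returns to its start, so emit a `<polygon>` with points (Y-flipped): 16.096,7.762 63.718,7.762 63.718,29.566 16.096,29.566.

<svg xmlns="http://www.w3.org/2000/svg" width="229.545mm" height="121.777mm" viewBox="0 0 229.545 121.777">
  <polyline points="47.707,53.682 69.723,63.090 128.762,58.156 187.356,48.260 208.037,42.783" fill="none" stroke="#008000"/>
  <polygon points="16.096,7.762 63.718,7.762 63.718,29.566 16.096,29.566" fill="none" stroke="#008000"/>
</svg>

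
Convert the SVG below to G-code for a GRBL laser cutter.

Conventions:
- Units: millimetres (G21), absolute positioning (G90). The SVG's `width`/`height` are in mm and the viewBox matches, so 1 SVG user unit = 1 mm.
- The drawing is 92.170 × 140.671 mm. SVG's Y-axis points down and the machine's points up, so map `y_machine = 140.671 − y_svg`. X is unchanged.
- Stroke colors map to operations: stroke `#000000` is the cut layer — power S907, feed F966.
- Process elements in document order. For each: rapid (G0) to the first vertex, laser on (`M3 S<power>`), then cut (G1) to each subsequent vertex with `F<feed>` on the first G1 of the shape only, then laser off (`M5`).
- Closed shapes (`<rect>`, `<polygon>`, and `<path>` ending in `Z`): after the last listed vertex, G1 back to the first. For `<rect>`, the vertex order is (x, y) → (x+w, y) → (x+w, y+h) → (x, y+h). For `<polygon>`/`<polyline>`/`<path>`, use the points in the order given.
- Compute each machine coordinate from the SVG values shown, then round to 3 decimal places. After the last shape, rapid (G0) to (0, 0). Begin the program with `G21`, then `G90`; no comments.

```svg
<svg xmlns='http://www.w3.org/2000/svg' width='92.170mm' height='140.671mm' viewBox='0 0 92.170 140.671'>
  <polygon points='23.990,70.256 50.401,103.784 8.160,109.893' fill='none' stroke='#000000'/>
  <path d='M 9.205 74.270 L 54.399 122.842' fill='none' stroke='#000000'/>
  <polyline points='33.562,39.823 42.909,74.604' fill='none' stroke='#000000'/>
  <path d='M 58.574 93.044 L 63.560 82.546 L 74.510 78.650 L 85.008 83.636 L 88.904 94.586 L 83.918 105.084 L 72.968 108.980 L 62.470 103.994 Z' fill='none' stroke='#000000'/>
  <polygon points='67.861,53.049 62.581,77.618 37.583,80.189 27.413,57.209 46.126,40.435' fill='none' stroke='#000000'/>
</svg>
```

1 u = 1 mm; y_m = 140.671 − y.

[1] `<polygon>` regular polygon, #000000→cut S907 F966: (23.990,70.415) → (50.401,36.887) → (8.160,30.778) → (23.990,70.415) (closed)

[2] `<path>` line segment, #000000→cut S907 F966: (9.205,66.401) → (54.399,17.829)

[3] `<polyline>` line segment, #000000→cut S907 F966: (33.562,100.848) → (42.909,66.067)

[4] `<path>` regular polygon, #000000→cut S907 F966: (58.574,47.627) → (63.560,58.125) → (74.510,62.021) → (85.008,57.035) → (88.904,46.085) → (83.918,35.587) → (72.968,31.691) → (62.470,36.677) → (58.574,47.627) (closed)

[5] `<polygon>` regular polygon, #000000→cut S907 F966: (67.861,87.622) → (62.581,63.053) → (37.583,60.482) → (27.413,83.462) → (46.126,100.236) → (67.861,87.622) (closed)

G21
G90
G0 X23.990 Y70.415
M3 S907
G1 X50.401 Y36.887 F966
G1 X8.160 Y30.778
G1 X23.990 Y70.415
M5
G0 X9.205 Y66.401
M3 S907
G1 X54.399 Y17.829 F966
M5
G0 X33.562 Y100.848
M3 S907
G1 X42.909 Y66.067 F966
M5
G0 X58.574 Y47.627
M3 S907
G1 X63.560 Y58.125 F966
G1 X74.510 Y62.021
G1 X85.008 Y57.035
G1 X88.904 Y46.085
G1 X83.918 Y35.587
G1 X72.968 Y31.691
G1 X62.470 Y36.677
G1 X58.574 Y47.627
M5
G0 X67.861 Y87.622
M3 S907
G1 X62.581 Y63.053 F966
G1 X37.583 Y60.482
G1 X27.413 Y83.462
G1 X46.126 Y100.236
G1 X67.861 Y87.622
M5
G0 X0.000 Y0.000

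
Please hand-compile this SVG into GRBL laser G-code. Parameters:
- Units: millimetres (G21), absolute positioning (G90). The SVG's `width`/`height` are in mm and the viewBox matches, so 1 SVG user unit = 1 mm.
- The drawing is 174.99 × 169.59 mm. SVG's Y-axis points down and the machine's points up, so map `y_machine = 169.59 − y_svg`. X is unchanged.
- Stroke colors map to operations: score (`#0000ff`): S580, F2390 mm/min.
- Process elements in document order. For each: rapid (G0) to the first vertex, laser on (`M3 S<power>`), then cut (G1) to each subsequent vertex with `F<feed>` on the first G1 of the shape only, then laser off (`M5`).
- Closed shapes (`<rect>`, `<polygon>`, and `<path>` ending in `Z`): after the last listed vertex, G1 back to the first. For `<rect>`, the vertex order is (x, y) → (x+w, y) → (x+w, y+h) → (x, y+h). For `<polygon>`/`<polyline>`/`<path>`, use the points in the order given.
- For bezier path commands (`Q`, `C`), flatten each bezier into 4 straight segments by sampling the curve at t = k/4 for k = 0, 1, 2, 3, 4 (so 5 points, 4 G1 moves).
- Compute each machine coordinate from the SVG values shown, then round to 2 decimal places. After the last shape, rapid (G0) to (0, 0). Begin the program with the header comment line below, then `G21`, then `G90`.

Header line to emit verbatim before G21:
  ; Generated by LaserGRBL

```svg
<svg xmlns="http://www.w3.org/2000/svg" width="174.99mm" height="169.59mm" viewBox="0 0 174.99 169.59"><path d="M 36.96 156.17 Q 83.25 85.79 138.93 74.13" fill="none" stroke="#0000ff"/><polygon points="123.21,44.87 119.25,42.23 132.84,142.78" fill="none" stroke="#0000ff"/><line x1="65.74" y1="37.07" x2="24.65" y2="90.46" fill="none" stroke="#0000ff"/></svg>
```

Since the viewBox matches the mm dimensions, user units are millimetres directly. The only transform is the Y-flip y_m = 169.59 − y_svg.

Shape 1 is a quadratic bezier drawn with `<path>`. Its stroke #0000ff means score at S580, F2390. After flipping Y the toolpath is (36.96,13.42) → (60.69,44.94) → (85.60,69.12) → (111.68,85.96) → (138.93,95.46).

Shape 2 is a closed polygon drawn with `<polygon>`. Its stroke #0000ff means score at S580, F2390. After flipping Y the toolpath is (123.21,124.72) → (119.25,127.36) → (132.84,26.81) → (123.21,124.72), returning to the start.

Shape 3 is a line segment drawn with `<line>`. Its stroke #0000ff means score at S580, F2390. After flipping Y the toolpath is (65.74,132.52) → (24.65,79.13).

; Generated by LaserGRBL
G21
G90
G0 X36.96 Y13.42
M3 S580
G1 X60.69 Y44.94 F2390
G1 X85.60 Y69.12
G1 X111.68 Y85.96
G1 X138.93 Y95.46
M5
G0 X123.21 Y124.72
M3 S580
G1 X119.25 Y127.36 F2390
G1 X132.84 Y26.81
G1 X123.21 Y124.72
M5
G0 X65.74 Y132.52
M3 S580
G1 X24.65 Y79.13 F2390
M5
G0 X0.00 Y0.00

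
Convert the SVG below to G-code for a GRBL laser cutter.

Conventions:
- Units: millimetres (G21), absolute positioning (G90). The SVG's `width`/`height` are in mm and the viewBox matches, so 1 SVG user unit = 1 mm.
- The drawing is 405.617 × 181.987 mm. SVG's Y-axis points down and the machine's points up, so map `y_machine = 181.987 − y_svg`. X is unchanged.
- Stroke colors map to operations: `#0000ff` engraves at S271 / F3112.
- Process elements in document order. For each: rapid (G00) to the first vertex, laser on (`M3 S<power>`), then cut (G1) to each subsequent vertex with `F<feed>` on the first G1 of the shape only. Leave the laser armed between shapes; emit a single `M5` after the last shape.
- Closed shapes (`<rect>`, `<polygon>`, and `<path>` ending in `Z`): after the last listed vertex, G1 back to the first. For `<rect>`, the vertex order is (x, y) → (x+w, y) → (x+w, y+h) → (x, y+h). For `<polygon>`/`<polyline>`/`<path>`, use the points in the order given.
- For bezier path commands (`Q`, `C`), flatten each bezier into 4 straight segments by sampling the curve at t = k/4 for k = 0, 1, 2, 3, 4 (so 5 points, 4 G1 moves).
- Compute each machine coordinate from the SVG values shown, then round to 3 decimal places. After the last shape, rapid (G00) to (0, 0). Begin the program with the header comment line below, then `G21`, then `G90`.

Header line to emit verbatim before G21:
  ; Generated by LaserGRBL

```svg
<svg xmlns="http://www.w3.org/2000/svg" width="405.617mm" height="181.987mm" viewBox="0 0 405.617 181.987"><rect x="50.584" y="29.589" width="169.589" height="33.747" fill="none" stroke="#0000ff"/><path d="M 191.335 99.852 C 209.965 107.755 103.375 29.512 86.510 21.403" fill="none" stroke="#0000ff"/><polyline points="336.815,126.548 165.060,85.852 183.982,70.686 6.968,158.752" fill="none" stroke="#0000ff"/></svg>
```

Since the viewBox matches the mm dimensions, user units are millimetres directly. The only transform is the Y-flip y_m = 181.987 − y_svg.

Shape 1 is a rectangle drawn with `<rect>`. Its stroke #0000ff means engrave at S271, F3112. After flipping Y the toolpath is (50.584,152.398) → (220.173,152.398) → (220.173,118.651) → (50.584,118.651) → (50.584,152.398), returning to the start.

Shape 2 is a cubic bezier drawn with `<path>`. Its stroke #0000ff means engrave at S271, F3112. After flipping Y the toolpath is (191.335,82.135) → (185.187,89.918) → (152.233,115.355) → (112.624,143.794) → (86.510,160.584).

Shape 3 is a open polyline drawn with `<polyline>`. Its stroke #0000ff means engrave at S271, F3112. After flipping Y the toolpath is (336.815,55.439) → (165.060,96.135) → (183.982,111.301) → (6.968,23.235).

; Generated by LaserGRBL
G21
G90
G00 X50.584 Y152.398
M3 S271
G1 X220.173 Y152.398 F3112
G1 X220.173 Y118.651
G1 X50.584 Y118.651
G1 X50.584 Y152.398
G00 X191.335 Y82.135
M3 S271
G1 X185.187 Y89.918 F3112
G1 X152.233 Y115.355
G1 X112.624 Y143.794
G1 X86.510 Y160.584
G00 X336.815 Y55.439
M3 S271
G1 X165.060 Y96.135 F3112
G1 X183.982 Y111.301
G1 X6.968 Y23.235
M5
G00 X0.000 Y0.000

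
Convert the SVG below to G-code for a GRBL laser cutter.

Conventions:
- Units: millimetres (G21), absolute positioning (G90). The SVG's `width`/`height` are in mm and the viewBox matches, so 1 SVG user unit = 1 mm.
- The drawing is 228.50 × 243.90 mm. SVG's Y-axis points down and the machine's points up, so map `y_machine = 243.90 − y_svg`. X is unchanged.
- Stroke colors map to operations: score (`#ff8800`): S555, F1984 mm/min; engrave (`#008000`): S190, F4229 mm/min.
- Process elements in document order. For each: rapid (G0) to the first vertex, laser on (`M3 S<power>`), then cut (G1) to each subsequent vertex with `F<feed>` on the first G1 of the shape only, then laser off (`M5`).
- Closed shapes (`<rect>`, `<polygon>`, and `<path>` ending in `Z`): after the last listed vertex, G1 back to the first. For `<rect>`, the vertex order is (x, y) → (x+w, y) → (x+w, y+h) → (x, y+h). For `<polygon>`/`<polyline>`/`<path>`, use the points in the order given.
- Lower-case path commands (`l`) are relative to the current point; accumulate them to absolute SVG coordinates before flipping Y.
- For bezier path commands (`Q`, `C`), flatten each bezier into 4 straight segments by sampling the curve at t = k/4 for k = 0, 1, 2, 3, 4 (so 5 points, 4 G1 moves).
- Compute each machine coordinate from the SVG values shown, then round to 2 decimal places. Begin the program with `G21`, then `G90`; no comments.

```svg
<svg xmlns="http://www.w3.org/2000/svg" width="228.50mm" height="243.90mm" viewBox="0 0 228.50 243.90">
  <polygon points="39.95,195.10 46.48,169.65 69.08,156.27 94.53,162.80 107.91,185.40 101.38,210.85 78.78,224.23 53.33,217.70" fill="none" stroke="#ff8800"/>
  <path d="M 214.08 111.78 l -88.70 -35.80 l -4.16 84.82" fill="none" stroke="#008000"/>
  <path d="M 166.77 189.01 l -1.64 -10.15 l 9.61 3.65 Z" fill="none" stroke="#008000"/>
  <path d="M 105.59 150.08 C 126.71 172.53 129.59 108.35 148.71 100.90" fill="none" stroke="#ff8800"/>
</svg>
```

G21
G90
G0 X39.95 Y48.80
M3 S555
G1 X46.48 Y74.25 F1984
G1 X69.08 Y87.63
G1 X94.53 Y81.10
G1 X107.91 Y58.50
G1 X101.38 Y33.05
G1 X78.78 Y19.67
G1 X53.33 Y26.20
G1 X39.95 Y48.80
M5
G0 X214.08 Y132.12
M3 S190
G1 X125.38 Y167.92 F4229
G1 X121.22 Y83.10
M5
G0 X166.77 Y54.89
M3 S190
G1 X165.13 Y65.04 F4229
G1 X174.74 Y61.39
G1 X166.77 Y54.89
M5
G0 X105.59 Y93.82
M3 S555
G1 X118.55 Y90.99 F1984
G1 X127.90 Y107.20
G1 X136.88 Y129.02
G1 X148.71 Y143.00
M5

Since the viewBox matches the mm dimensions, user units are millimetres directly. The only transform is the Y-flip y_m = 243.90 − y_svg.

Shape 1 is a regular polygon drawn with `<polygon>`. Its stroke #ff8800 means score at S555, F1984. After flipping Y the toolpath is (39.95,48.80) → (46.48,74.25) → (69.08,87.63) → (94.53,81.10) → (107.91,58.50) → (101.38,33.05) → (78.78,19.67) → (53.33,26.20) → (39.95,48.80), returning to the start.

Shape 2 is a open polyline drawn with `<path>`. Its stroke #008000 means engrave at S190, F4229. After flipping Y the toolpath is (214.08,132.12) → (125.38,167.92) → (121.22,83.10).

Shape 3 is a regular polygon drawn with `<path>`. Its stroke #008000 means engrave at S190, F4229. After flipping Y the toolpath is (166.77,54.89) → (165.13,65.04) → (174.74,61.39) → (166.77,54.89), returning to the start.

Shape 4 is a cubic bezier drawn with `<path>`. Its stroke #ff8800 means score at S555, F1984. After flipping Y the toolpath is (105.59,93.82) → (118.55,90.99) → (127.90,107.20) → (136.88,129.02) → (148.71,143.00).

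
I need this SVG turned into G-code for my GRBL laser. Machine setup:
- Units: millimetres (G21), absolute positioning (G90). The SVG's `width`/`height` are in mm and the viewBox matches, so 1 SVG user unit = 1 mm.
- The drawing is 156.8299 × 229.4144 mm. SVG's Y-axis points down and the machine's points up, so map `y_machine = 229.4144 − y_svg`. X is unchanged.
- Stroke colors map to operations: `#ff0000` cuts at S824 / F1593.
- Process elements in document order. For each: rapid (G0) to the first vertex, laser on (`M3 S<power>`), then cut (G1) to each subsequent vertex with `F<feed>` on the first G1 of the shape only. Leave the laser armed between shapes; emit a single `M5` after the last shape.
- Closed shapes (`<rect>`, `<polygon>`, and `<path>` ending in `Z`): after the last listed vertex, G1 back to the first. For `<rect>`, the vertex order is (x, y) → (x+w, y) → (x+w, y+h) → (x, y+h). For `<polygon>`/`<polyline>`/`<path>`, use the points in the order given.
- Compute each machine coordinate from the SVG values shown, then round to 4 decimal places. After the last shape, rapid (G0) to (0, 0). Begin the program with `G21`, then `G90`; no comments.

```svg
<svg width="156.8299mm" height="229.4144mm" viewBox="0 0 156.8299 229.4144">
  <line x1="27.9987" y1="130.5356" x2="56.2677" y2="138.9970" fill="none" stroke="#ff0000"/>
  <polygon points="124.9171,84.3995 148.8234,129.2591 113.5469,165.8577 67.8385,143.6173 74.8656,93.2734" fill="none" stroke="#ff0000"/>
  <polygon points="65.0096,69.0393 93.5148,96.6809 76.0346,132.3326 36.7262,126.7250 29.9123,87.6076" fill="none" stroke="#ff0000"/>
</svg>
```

G21
G90
G0 X27.9987 Y98.8788
M3 S824
G1 X56.2677 Y90.4174 F1593
G0 X124.9171 Y145.0149
M3 S824
G1 X148.8234 Y100.1553 F1593
G1 X113.5469 Y63.5567
G1 X67.8385 Y85.7971
G1 X74.8656 Y136.1410
G1 X124.9171 Y145.0149
G0 X65.0096 Y160.3751
M3 S824
G1 X93.5148 Y132.7335 F1593
G1 X76.0346 Y97.0818
G1 X36.7262 Y102.6894
G1 X29.9123 Y141.8068
G1 X65.0096 Y160.3751
M5
G0 X0.0000 Y0.0000

viewBox `0 0 156.8299 229.4144` with mm width/height → 1 unit = 1 mm. Flip: y_m = 229.4144 − y_svg.

**Shape 1** — `<line>` line segment, stroke `#ff0000` → cut (S824, F1593). Machine vertices: (27.9987,98.8788) → (56.2677,90.4174). Open path.

**Shape 2** — `<polygon>` regular polygon, stroke `#ff0000` → cut (S824, F1593). Machine vertices: (124.9171,145.0149) → (148.8234,100.1553) → (113.5469,63.5567) → (67.8385,85.7971) → (74.8656,136.1410) → (124.9171,145.0149). Closed: final G1 returns to the first vertex.

**Shape 3** — `<polygon>` regular polygon, stroke `#ff0000` → cut (S824, F1593). Machine vertices: (65.0096,160.3751) → (93.5148,132.7335) → (76.0346,97.0818) → (36.7262,102.6894) → (29.9123,141.8068) → (65.0096,160.3751). Closed: final G1 returns to the first vertex.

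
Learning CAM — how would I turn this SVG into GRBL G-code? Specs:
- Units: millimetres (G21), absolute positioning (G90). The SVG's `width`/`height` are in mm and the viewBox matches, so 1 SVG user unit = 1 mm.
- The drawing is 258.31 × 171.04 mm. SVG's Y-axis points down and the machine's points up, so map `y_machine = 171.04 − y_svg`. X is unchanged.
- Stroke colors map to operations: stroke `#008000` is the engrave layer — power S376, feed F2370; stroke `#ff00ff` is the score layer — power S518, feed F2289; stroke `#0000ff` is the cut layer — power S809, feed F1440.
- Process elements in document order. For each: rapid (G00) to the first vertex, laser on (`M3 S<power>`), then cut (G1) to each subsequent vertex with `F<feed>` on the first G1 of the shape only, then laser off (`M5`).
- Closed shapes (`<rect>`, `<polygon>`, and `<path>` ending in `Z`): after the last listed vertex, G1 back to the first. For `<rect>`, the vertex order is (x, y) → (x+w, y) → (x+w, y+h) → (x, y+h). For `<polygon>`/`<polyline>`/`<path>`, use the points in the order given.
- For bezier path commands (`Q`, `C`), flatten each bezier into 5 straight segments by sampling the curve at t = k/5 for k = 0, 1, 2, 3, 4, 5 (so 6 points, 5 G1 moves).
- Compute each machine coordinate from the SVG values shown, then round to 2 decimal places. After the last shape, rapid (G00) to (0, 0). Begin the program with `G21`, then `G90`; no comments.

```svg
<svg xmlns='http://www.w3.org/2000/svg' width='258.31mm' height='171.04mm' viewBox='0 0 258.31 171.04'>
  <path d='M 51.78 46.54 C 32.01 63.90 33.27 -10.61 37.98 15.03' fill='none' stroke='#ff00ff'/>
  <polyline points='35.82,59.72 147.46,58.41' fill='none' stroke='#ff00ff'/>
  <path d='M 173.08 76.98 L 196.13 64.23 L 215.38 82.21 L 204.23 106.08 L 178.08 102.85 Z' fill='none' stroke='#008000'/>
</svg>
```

Since the viewBox matches the mm dimensions, user units are millimetres directly. The only transform is the Y-flip y_m = 171.04 − y_svg.

Shape 1 is a cubic bezier drawn with `<path>`. Its stroke #ff00ff means score at S518, F2289. After flipping Y the toolpath is (51.78,124.50) → (42.30,123.57) → (37.03,135.48) → (35.11,151.00) → (35.71,160.91) → (37.98,156.01).

Shape 2 is a line segment drawn with `<polyline>`. Its stroke #ff00ff means score at S518, F2289. After flipping Y the toolpath is (35.82,111.32) → (147.46,112.63).

Shape 3 is a regular polygon drawn with `<path>`. Its stroke #008000 means engrave at S376, F2370. After flipping Y the toolpath is (173.08,94.06) → (196.13,106.81) → (215.38,88.83) → (204.23,64.96) → (178.08,68.19) → (173.08,94.06), returning to the start.

G21
G90
G00 X51.78 Y124.50
M3 S518
G1 X42.30 Y123.57 F2289
G1 X37.03 Y135.48
G1 X35.11 Y151.00
G1 X35.71 Y160.91
G1 X37.98 Y156.01
M5
G00 X35.82 Y111.32
M3 S518
G1 X147.46 Y112.63 F2289
M5
G00 X173.08 Y94.06
M3 S376
G1 X196.13 Y106.81 F2370
G1 X215.38 Y88.83
G1 X204.23 Y64.96
G1 X178.08 Y68.19
G1 X173.08 Y94.06
M5
G00 X0.00 Y0.00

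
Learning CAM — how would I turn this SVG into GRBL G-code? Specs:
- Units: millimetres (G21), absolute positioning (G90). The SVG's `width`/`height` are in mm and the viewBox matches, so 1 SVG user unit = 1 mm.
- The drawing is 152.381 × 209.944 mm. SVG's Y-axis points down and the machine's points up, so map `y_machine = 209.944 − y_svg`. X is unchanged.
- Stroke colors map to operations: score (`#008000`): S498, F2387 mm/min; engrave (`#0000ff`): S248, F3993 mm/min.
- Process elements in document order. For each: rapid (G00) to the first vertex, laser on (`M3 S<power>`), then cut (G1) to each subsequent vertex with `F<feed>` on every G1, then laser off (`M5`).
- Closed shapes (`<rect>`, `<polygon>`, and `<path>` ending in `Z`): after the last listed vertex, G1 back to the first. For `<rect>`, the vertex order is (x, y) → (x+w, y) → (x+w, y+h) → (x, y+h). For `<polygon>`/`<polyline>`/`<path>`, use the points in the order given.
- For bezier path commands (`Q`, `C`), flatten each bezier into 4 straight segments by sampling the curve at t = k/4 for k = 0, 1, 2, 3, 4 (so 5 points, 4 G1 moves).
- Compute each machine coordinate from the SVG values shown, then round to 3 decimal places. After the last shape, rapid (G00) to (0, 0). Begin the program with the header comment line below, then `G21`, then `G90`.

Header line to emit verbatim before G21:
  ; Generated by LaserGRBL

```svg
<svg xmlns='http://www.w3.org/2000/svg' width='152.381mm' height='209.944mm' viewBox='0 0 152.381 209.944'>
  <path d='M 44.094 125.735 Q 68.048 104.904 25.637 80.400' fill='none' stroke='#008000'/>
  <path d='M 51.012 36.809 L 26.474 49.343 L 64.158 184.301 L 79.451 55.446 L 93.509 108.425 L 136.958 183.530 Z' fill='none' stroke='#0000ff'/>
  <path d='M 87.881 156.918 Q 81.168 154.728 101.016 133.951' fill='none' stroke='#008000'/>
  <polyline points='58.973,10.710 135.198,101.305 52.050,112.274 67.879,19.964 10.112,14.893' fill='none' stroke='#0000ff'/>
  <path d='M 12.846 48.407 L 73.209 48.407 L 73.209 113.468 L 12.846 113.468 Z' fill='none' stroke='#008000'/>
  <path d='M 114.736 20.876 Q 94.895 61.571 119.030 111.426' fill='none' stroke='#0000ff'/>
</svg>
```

; Generated by LaserGRBL
G21
G90
G00 X44.094 Y84.209
M3 S498
G1 X51.923 Y94.854 F2387
G1 X51.457 Y105.958 F2387
G1 X42.695 Y117.522 F2387
G1 X25.637 Y129.544 F2387
M5
G00 X51.012 Y173.135
M3 S248
G1 X26.474 Y160.601 F3993
G1 X64.158 Y25.643 F3993
G1 X79.451 Y154.498 F3993
G1 X93.509 Y101.519 F3993
G1 X136.958 Y26.414 F3993
G1 X51.012 Y173.135 F3993
M5
G00 X87.881 Y53.026
M3 S498
G1 X86.185 Y55.283 F2387
G1 X87.808 Y59.863 F2387
G1 X92.752 Y66.766 F2387
G1 X101.016 Y75.993 F2387
M5
G00 X58.973 Y199.234
M3 S248
G1 X135.198 Y108.639 F3993
G1 X52.050 Y97.670 F3993
G1 X67.879 Y189.980 F3993
G1 X10.112 Y195.051 F3993
M5
G00 X12.846 Y161.537
M3 S498
G1 X73.209 Y161.537 F2387
G1 X73.209 Y96.476 F2387
G1 X12.846 Y96.476 F2387
G1 X12.846 Y161.537 F2387
M5
G00 X114.736 Y189.068
M3 S248
G1 X107.564 Y168.148 F3993
G1 X105.889 Y146.083 F3993
G1 X109.711 Y122.873 F3993
G1 X119.030 Y98.518 F3993
M5
G00 X0.000 Y0.000

1 u = 1 mm; y_m = 209.944 − y.

[1] `<path>` quadratic bezier, #008000→score S498 F2387: (44.094,84.209) → (51.923,94.854) → (51.457,105.958) → (42.695,117.522) → (25.637,129.544)

[2] `<path>` closed polygon, #0000ff→engrave S248 F3993: (51.012,173.135) → (26.474,160.601) → (64.158,25.643) → (79.451,154.498) → (93.509,101.519) → (136.958,26.414) → (51.012,173.135) (closed)

[3] `<path>` quadratic bezier, #008000→score S498 F2387: (87.881,53.026) → (86.185,55.283) → (87.808,59.863) → (92.752,66.766) → (101.016,75.993)

[4] `<polyline>` open polyline, #0000ff→engrave S248 F3993: (58.973,199.234) → (135.198,108.639) → (52.050,97.670) → (67.879,189.980) → (10.112,195.051)

[5] `<path>` rectangle, #008000→score S498 F2387: (12.846,161.537) → (73.209,161.537) → (73.209,96.476) → (12.846,96.476) → (12.846,161.537) (closed)

[6] `<path>` quadratic bezier, #0000ff→engrave S248 F3993: (114.736,189.068) → (107.564,168.148) → (105.889,146.083) → (109.711,122.873) → (119.030,98.518)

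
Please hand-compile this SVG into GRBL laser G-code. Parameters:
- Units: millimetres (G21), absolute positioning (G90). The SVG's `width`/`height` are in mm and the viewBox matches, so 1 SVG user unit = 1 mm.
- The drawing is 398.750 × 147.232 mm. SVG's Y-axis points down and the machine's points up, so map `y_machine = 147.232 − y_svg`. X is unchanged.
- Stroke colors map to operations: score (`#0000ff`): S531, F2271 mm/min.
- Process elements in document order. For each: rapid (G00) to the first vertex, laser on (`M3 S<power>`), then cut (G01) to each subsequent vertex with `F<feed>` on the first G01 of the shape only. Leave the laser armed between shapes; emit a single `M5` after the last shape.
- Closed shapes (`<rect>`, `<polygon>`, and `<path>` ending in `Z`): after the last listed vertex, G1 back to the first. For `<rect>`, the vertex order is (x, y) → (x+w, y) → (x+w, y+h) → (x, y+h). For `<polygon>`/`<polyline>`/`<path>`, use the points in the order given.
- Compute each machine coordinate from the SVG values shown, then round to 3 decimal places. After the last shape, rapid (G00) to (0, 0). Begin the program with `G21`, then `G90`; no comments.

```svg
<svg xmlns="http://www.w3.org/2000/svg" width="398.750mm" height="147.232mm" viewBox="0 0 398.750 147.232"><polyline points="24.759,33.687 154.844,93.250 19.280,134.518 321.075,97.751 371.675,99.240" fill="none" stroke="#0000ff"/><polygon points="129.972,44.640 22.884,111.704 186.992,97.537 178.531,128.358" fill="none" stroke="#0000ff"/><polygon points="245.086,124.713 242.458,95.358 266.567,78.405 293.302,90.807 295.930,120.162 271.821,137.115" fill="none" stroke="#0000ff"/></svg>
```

Since the viewBox matches the mm dimensions, user units are millimetres directly. The only transform is the Y-flip y_m = 147.232 − y_svg.

Shape 1 is a open polyline drawn with `<polyline>`. Its stroke #0000ff means score at S531, F2271. After flipping Y the toolpath is (24.759,113.545) → (154.844,53.982) → (19.280,12.714) → (321.075,49.481) → (371.675,47.992).

Shape 2 is a closed polygon drawn with `<polygon>`. Its stroke #0000ff means score at S531, F2271. After flipping Y the toolpath is (129.972,102.592) → (22.884,35.528) → (186.992,49.695) → (178.531,18.874) → (129.972,102.592), returning to the start.

Shape 3 is a regular polygon drawn with `<polygon>`. Its stroke #0000ff means score at S531, F2271. After flipping Y the toolpath is (245.086,22.519) → (242.458,51.874) → (266.567,68.827) → (293.302,56.425) → (295.930,27.070) → (271.821,10.117) → (245.086,22.519), returning to the start.

G21
G90
G00 X24.759 Y113.545
M3 S531
G01 X154.844 Y53.982 F2271
G01 X19.280 Y12.714
G01 X321.075 Y49.481
G01 X371.675 Y47.992
G00 X129.972 Y102.592
M3 S531
G01 X22.884 Y35.528 F2271
G01 X186.992 Y49.695
G01 X178.531 Y18.874
G01 X129.972 Y102.592
G00 X245.086 Y22.519
M3 S531
G01 X242.458 Y51.874 F2271
G01 X266.567 Y68.827
G01 X293.302 Y56.425
G01 X295.930 Y27.070
G01 X271.821 Y10.117
G01 X245.086 Y22.519
M5
G00 X0.000 Y0.000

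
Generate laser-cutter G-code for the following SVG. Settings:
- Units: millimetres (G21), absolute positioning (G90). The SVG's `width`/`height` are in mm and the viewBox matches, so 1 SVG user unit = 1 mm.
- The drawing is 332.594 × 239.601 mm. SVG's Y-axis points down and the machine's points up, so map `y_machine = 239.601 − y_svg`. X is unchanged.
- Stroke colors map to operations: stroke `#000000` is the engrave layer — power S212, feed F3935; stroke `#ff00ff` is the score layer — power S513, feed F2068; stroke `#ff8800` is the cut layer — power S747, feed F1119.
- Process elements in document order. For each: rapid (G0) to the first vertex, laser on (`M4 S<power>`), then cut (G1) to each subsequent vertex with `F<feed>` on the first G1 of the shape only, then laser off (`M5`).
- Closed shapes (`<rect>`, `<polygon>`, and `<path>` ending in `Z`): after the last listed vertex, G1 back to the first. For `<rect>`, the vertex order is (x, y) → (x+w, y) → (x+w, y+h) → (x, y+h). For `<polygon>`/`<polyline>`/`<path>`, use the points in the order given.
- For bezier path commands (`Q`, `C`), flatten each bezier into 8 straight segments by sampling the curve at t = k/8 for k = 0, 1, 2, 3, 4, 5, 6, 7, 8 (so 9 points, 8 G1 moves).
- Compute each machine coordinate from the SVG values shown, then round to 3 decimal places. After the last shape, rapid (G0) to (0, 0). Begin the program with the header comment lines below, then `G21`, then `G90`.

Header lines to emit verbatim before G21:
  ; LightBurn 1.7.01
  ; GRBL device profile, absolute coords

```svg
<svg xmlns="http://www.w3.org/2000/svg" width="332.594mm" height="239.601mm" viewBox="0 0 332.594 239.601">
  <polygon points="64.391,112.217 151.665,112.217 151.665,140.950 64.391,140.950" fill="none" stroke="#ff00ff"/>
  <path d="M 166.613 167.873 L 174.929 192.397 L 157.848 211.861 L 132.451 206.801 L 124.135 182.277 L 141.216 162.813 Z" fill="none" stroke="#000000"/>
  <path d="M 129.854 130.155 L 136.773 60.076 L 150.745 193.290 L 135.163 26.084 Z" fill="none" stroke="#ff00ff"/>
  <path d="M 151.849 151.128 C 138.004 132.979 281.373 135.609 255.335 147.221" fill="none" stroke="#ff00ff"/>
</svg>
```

; LightBurn 1.7.01
; GRBL device profile, absolute coords
G21
G90
G0 X64.391 Y127.384
M4 S513
G1 X151.665 Y127.384 F2068
G1 X151.665 Y98.651
G1 X64.391 Y98.651
G1 X64.391 Y127.384
M5
G0 X166.613 Y71.728
M4 S212
G1 X174.929 Y47.204 F3935
G1 X157.848 Y27.740
G1 X132.451 Y32.800
G1 X124.135 Y57.324
G1 X141.216 Y76.788
G1 X166.613 Y71.728
M5
G0 X129.854 Y109.446
M4 S513
G1 X136.773 Y179.525 F2068
G1 X150.745 Y46.311
G1 X135.163 Y213.517
G1 X129.854 Y109.446
M5
G0 X151.849 Y88.473
M4 S513
G1 X153.389 Y94.328 F2068
G1 X165.839 Y98.373
G1 X185.374 Y100.747
G1 X208.164 Y101.587
G1 X230.383 Y101.032
G1 X248.203 Y99.221
G1 X257.796 Y96.290
G1 X255.335 Y92.380
M5
G0 X0.000 Y0.000

1 u = 1 mm; y_m = 239.601 − y.

[1] `<polygon>` rectangle, #ff00ff→score S513 F2068: (64.391,127.384) → (151.665,127.384) → (151.665,98.651) → (64.391,98.651) → (64.391,127.384) (closed)

[2] `<path>` regular polygon, #000000→engrave S212 F3935: (166.613,71.728) → (174.929,47.204) → (157.848,27.740) → (132.451,32.800) → (124.135,57.324) → (141.216,76.788) → (166.613,71.728) (closed)

[3] `<path>` closed polygon, #ff00ff→score S513 F2068: (129.854,109.446) → (136.773,179.525) → (150.745,46.311) → (135.163,213.517) → (129.854,109.446) (closed)

[4] `<path>` cubic bezier, #ff00ff→score S513 F2068: (151.849,88.473) → (153.389,94.328) → (165.839,98.373) → (185.374,100.747) → (208.164,101.587) → (230.383,101.032) → (248.203,99.221) → (257.796,96.290) → (255.335,92.380)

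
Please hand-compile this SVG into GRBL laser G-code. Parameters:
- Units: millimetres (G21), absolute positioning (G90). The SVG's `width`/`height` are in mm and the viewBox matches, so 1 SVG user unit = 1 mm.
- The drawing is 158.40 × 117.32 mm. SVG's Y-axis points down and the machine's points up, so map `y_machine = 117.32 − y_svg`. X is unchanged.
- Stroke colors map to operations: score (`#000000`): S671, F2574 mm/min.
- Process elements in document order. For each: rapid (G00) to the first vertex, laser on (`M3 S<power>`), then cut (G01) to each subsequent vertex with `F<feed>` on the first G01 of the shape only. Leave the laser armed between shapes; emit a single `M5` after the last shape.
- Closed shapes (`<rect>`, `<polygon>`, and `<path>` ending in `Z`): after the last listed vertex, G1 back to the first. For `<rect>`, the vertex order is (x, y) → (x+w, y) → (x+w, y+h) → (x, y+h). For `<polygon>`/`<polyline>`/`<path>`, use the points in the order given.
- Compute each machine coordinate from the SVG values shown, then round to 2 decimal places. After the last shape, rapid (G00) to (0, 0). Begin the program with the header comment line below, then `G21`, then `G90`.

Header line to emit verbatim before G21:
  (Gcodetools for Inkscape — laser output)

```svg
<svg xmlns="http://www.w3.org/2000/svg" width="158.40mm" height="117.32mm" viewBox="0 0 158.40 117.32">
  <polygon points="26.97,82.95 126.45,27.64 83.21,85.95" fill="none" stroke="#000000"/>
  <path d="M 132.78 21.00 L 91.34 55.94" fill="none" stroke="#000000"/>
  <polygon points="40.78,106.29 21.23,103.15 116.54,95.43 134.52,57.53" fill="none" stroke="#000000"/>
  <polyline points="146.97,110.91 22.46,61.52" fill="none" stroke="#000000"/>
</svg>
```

(Gcodetools for Inkscape — laser output)
G21
G90
G00 X26.97 Y34.37
M3 S671
G01 X126.45 Y89.68 F2574
G01 X83.21 Y31.37
G01 X26.97 Y34.37
G00 X132.78 Y96.32
M3 S671
G01 X91.34 Y61.38 F2574
G00 X40.78 Y11.03
M3 S671
G01 X21.23 Y14.17 F2574
G01 X116.54 Y21.89
G01 X134.52 Y59.79
G01 X40.78 Y11.03
G00 X146.97 Y6.41
M3 S671
G01 X22.46 Y55.80 F2574
M5
G00 X0.00 Y0.00

viewBox `0 0 158.40 117.32` with mm width/height → 1 unit = 1 mm. Flip: y_m = 117.32 − y_svg.

**Shape 1** — `<polygon>` closed polygon, stroke `#000000` → score (S671, F2574). Machine vertices: (26.97,34.37) → (126.45,89.68) → (83.21,31.37) → (26.97,34.37). Closed: final G1 returns to the first vertex.

**Shape 2** — `<path>` line segment, stroke `#000000` → score (S671, F2574). Machine vertices: (132.78,96.32) → (91.34,61.38). Open path.

**Shape 3** — `<polygon>` closed polygon, stroke `#000000` → score (S671, F2574). Machine vertices: (40.78,11.03) → (21.23,14.17) → (116.54,21.89) → (134.52,59.79) → (40.78,11.03). Closed: final G1 returns to the first vertex.

**Shape 4** — `<polyline>` line segment, stroke `#000000` → score (S671, F2574). Machine vertices: (146.97,6.41) → (22.46,55.80). Open path.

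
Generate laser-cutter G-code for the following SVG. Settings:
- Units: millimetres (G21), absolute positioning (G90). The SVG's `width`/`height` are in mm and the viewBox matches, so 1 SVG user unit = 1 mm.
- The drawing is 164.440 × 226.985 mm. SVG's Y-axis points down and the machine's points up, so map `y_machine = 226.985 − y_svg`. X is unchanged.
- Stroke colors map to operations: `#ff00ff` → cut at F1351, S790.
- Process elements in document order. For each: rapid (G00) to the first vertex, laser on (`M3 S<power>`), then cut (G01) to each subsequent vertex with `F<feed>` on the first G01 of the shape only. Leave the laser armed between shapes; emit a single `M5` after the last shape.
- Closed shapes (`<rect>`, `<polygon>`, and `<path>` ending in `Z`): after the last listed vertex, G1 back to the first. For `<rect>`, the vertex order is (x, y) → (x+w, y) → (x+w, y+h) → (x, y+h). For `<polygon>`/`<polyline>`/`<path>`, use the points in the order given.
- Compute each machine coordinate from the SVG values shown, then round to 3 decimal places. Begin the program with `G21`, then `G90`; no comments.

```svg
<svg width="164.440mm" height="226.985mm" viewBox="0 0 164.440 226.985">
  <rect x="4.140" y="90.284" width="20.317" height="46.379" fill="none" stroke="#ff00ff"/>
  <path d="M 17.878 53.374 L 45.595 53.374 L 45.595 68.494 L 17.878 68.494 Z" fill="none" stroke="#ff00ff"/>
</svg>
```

viewBox `0 0 164.440 226.985` with mm width/height → 1 unit = 1 mm. Flip: y_m = 226.985 − y_svg.

**Shape 1** — `<rect>` rectangle, stroke `#ff00ff` → cut (S790, F1351). Machine vertices: (4.140,136.701) → (24.457,136.701) → (24.457,90.322) → (4.140,90.322) → (4.140,136.701). Closed: final G1 returns to the first vertex.

**Shape 2** — `<path>` rectangle, stroke `#ff00ff` → cut (S790, F1351). Machine vertices: (17.878,173.611) → (45.595,173.611) → (45.595,158.491) → (17.878,158.491) → (17.878,173.611). Closed: final G1 returns to the first vertex.

G21
G90
G00 X4.140 Y136.701
M3 S790
G01 X24.457 Y136.701 F1351
G01 X24.457 Y90.322
G01 X4.140 Y90.322
G01 X4.140 Y136.701
G00 X17.878 Y173.611
M3 S790
G01 X45.595 Y173.611 F1351
G01 X45.595 Y158.491
G01 X17.878 Y158.491
G01 X17.878 Y173.611
M5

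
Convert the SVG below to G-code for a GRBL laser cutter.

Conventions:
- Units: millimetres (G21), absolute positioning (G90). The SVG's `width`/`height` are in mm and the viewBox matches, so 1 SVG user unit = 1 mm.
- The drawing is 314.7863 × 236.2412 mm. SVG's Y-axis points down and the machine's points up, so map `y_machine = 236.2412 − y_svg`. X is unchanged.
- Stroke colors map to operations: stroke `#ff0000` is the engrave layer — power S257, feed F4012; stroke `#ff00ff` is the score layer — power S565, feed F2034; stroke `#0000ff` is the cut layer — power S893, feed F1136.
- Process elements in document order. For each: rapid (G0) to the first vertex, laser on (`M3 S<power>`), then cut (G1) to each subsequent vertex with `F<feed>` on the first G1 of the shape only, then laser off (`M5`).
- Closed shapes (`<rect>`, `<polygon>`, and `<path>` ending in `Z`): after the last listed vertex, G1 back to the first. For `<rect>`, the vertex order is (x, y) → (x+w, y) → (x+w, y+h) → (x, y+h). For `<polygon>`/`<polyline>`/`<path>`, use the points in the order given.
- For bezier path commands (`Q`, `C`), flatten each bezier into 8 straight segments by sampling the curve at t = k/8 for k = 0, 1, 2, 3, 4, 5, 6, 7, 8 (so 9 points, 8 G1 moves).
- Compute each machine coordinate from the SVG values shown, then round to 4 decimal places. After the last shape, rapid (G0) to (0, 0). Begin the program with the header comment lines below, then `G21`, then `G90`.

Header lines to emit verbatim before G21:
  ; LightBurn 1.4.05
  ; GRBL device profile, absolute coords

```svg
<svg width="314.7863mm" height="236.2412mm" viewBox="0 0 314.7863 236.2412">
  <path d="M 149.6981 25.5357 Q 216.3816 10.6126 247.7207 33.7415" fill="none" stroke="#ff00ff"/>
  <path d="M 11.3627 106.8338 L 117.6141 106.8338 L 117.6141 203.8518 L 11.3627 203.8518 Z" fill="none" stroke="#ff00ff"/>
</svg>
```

1 u = 1 mm; y_m = 236.2412 − y.

[1] `<path>` quadratic bezier, #ff00ff→score S565 F2034: (149.6981,210.7055) → (165.8167,213.8417) → (180.8308,215.7888) → (194.7404,216.5468) → (207.5455,216.1156) → (219.2461,214.4953) → (229.8421,211.6859) → (239.3337,207.6874) → (247.7207,202.4997)

[2] `<path>` rectangle, #ff00ff→score S565 F2034: (11.3627,129.4074) → (117.6141,129.4074) → (117.6141,32.3894) → (11.3627,32.3894) → (11.3627,129.4074) (closed)

; LightBurn 1.4.05
; GRBL device profile, absolute coords
G21
G90
G0 X149.6981 Y210.7055
M3 S565
G1 X165.8167 Y213.8417 F2034
G1 X180.8308 Y215.7888
G1 X194.7404 Y216.5468
G1 X207.5455 Y216.1156
G1 X219.2461 Y214.4953
G1 X229.8421 Y211.6859
G1 X239.3337 Y207.6874
G1 X247.7207 Y202.4997
M5
G0 X11.3627 Y129.4074
M3 S565
G1 X117.6141 Y129.4074 F2034
G1 X117.6141 Y32.3894
G1 X11.3627 Y32.3894
G1 X11.3627 Y129.4074
M5
G0 X0.0000 Y0.0000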